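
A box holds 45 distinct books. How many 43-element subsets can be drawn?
C(45,43) = 45!/(43!×2!) = 990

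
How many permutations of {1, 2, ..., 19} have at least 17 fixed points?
Exactly j fixed points: C(19,j)·!(19-j); sum over j ≥ 17 (derangement numbers via !m = (m-1)·(!(m-1) + !(m-2)): !0..!2 = 1, 0, 1). Σ_{j=17}^{19} C(19,j)·!(19-j) = C(19,17)·!2 + C(19,18)·!1 + C(19,19)·!0 = 171·1 + 19·0 + 1·1 = 172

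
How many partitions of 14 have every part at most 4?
Let r_j(i) = number of partitions of i into parts ≤ j, for i = 0..14. r_1(i) = 1 for all i; r_j(i) = r_{j-1}(i) + r_j(i-j). Rows j = 2..4: ≤2: 1 1 2 2 3 3 4 4 5 5 6 6 7 7 8; ≤3: 1 1 2 3 4 5 7 8 10 12 14 16 19 21 24; ≤4: 1 1 2 3 5 6 9 11 15 18 23 27 34 39 47. r_4(14) = 47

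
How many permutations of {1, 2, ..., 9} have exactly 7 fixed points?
Choose the 7 fixed points C(9,7) = 36, derange the rest: !2 = Σ_{j=0}^{2} (-1)^j·2!/j! = 2 - 2 + 1 = 1. Product = 36 × 1 = 36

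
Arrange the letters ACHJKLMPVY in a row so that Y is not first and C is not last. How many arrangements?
By inclusion-exclusion: 10! - 2×(10-1)! + (10-2)! = 3628800 - 725760 + 40320 = 2943360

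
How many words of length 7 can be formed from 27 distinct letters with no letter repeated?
P(27,7) = 27!/(27-7)! = 4475671200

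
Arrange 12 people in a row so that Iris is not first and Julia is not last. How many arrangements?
By inclusion-exclusion: 12! - 2×(12-1)! + (12-2)! = 479001600 - 79833600 + 3628800 = 402796800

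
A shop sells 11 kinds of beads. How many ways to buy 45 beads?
C(45+11-1, 11-1) = C(55, 10) = 29248649430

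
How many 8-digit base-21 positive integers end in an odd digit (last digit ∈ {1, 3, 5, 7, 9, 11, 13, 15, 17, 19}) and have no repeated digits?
Last∈{1,3,5,7,9,11,13,15,17,19}. Last=0: 0. Last nonzero: 10×19×P(19,6) = 3711657600. Total = 3711657600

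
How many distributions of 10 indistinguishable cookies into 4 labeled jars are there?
C(10+4-1, 4-1) = C(13, 3) = 286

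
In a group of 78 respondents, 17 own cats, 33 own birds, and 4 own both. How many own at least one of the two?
|A∪B| = |A| + |B| - |A∩B| = 17 + 33 - 4 = 46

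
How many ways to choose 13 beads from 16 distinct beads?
C(16,13) = 16!/(13!×3!) = 560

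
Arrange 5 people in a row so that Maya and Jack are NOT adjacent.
Total - adjacent = 5! - (5-1)!×2 = 120 - 48 = 72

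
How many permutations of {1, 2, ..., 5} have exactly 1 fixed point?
Choose the 1 fixed point C(5,1) = 5, derange the rest: !4 = Σ_{j=0}^{4} (-1)^j·4!/j! = 24 - 24 + 12 - 4 + 1 = 9. Product = 5 × 9 = 45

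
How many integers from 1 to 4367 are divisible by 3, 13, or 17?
⌊4367/3⌋+⌊4367/13⌋+⌊4367/17⌋ - ⌊4367/39⌋-⌊4367/51⌋-⌊4367/221⌋ + ⌊4367/663⌋ = 1455+335+256 - 111-85-19 + 6 = 1837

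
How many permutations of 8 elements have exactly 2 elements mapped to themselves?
Choose the 2 fixed points C(8,2) = 28, derange the rest: !6 = Σ_{j=0}^{6} (-1)^j·6!/j! = 720 - 720 + 360 - 120 + 30 - 6 + 1 = 265. Product = 28 × 265 = 7420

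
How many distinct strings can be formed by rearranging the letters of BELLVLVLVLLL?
12! / (1! × 7! × 1! × 3!) = 15840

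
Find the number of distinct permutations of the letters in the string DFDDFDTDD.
9! / (2! × 6! × 1!) = 252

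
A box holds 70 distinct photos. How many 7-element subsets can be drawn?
C(70,7) = 70!/(7!×63!) = 1198774720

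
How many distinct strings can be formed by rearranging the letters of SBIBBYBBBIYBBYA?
15! / (1! × 1! × 3! × 8! × 2!) = 2702700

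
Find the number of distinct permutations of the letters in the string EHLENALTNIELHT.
14! / (2! × 2! × 3! × 3! × 2! × 1! × 1!) = 302702400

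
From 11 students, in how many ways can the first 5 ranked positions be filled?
P(11,5) = 11!/(11-5)! = 55440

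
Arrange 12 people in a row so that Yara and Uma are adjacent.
Treat as block: (12-1)! × 2! = 39916800 × 2 = 79833600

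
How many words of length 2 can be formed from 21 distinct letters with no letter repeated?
P(21,2) = 21!/(21-2)! = 420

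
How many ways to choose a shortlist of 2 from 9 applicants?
C(9,2) = 9!/(2!×7!) = 36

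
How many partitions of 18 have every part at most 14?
Let r_j(i) = number of partitions of i into parts ≤ j, for i = 0..18. r_1(i) = 1 for all i; r_j(i) = r_{j-1}(i) + r_j(i-j). Rows j = 2..14: ≤2: 1 1 2 2 3 3 4 4 5 5 6 6 7 7 8 8 9 9 10; ≤3: 1 1 2 3 4 5 7 8 10 12 14 16 19 21 24 27 30 33 37; ≤4: 1 1 2 3 5 6 9 11 15 18 23 27 34 39 47 54 64 72 84; ≤5: 1 1 2 3 5 7 10 13 18 23 30 37 47 57 70 84 101 119 141; ≤6: 1 1 2 3 5 7 11 14 20 26 35 44 58 71 90 110 136 163 199; ≤7: 1 1 2 3 5 7 11 15 21 28 38 49 65 82 105 131 164 201 248; ≤8: 1 1 2 3 5 7 11 15 22 29 40 52 70 89 116 146 186 230 288; ≤9: 1 1 2 3 5 7 11 15 22 30 41 54 73 94 123 157 201 252 318; ≤10: 1 1 2 3 5 7 11 15 22 30 42 55 75 97 128 164 212 267 340; ≤11: 1 1 2 3 5 7 11 15 22 30 42 56 76 99 131 169 219 278 355; ≤12: 1 1 2 3 5 7 11 15 22 30 42 56 77 100 133 172 224 285 366; ≤13: 1 1 2 3 5 7 11 15 22 30 42 56 77 101 134 174 227 290 373; ≤14: 1 1 2 3 5 7 11 15 22 30 42 56 77 101 135 175 229 293 378. r_14(18) = 378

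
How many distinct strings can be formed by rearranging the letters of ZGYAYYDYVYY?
11! / (1! × 1! × 1! × 1! × 6! × 1!) = 55440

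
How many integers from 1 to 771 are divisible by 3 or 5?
⌊771/3⌋ + ⌊771/5⌋ - ⌊771/15⌋ = 257 + 154 - 51 = 360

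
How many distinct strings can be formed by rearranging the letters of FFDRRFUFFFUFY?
13! / (1! × 1! × 7! × 2! × 2!) = 308880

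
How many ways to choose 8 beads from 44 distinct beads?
C(44,8) = 44!/(8!×36!) = 177232627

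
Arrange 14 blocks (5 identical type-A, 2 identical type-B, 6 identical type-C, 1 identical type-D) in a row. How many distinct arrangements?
14! / (5! × 2! × 6! × 1!) = 504504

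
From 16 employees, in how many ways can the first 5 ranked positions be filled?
P(16,5) = 16!/(16-5)! = 524160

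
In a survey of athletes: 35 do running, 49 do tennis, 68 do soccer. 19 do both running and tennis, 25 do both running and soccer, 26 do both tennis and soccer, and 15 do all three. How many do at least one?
|A∪B∪C| = 35+49+68-19-25-26+15 = 97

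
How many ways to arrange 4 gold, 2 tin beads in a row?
6! / (4! × 2!) = 15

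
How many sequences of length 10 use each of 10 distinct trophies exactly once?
10! = 3628800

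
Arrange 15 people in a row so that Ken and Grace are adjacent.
Treat as block: (15-1)! × 2! = 87178291200 × 2 = 174356582400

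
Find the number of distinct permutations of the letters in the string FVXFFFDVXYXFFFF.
15! / (2! × 8! × 1! × 1! × 3!) = 2702700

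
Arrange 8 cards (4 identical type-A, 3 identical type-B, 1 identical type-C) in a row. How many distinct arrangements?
8! / (4! × 3! × 1!) = 280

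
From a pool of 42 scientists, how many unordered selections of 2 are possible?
C(42,2) = 42!/(2!×40!) = 861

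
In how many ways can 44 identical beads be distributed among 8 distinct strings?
C(44+8-1, 8-1) = C(51, 7) = 115775100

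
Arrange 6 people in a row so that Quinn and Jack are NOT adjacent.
Total - adjacent = 6! - (6-1)!×2 = 720 - 240 = 480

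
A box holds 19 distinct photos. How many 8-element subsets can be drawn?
C(19,8) = 19!/(8!×11!) = 75582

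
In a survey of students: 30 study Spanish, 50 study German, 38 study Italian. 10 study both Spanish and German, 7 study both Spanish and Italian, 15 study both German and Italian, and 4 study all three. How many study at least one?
|A∪B∪C| = 30+50+38-10-7-15+4 = 90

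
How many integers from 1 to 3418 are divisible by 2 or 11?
⌊3418/2⌋ + ⌊3418/11⌋ - ⌊3418/22⌋ = 1709 + 310 - 155 = 1864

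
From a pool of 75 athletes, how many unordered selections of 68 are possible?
C(75,68) = 75!/(68!×7!) = 1984829850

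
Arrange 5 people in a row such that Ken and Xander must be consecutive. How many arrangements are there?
Treat the 2 as one block: (5-2+1)! × 2! = 24 × 2 = 48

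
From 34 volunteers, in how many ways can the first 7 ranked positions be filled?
P(34,7) = 34!/(34-7)! = 27113264640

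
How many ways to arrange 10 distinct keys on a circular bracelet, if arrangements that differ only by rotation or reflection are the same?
(10-1)!/2 = 362880/2 = 181440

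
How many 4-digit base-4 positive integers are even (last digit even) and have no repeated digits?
Last∈{0,2}. Last=0: 6. Last nonzero: 1×2×P(2,2) = 4. Total = 10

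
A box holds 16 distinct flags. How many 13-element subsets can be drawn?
C(16,13) = 16!/(13!×3!) = 560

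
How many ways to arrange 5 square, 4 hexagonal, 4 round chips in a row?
13! / (5! × 4! × 4!) = 90090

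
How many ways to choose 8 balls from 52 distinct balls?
C(52,8) = 52!/(8!×44!) = 752538150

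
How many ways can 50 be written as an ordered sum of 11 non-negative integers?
C(50+11-1, 11-1) = C(60, 10) = 75394027566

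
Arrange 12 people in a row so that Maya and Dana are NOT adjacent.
Total - adjacent = 12! - (12-1)!×2 = 479001600 - 79833600 = 399168000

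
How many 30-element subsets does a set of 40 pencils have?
C(40,30) = 40!/(30!×10!) = 847660528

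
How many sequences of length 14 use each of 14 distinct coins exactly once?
14! = 87178291200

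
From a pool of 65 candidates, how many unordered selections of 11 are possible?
C(65,11) = 65!/(11!×54!) = 895068996640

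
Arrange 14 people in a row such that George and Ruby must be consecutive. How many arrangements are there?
Treat the 2 as one block: (14-2+1)! × 2! = 6227020800 × 2 = 12454041600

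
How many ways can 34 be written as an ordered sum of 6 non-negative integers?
C(34+6-1, 6-1) = C(39, 5) = 575757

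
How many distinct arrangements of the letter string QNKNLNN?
7! / (1! × 1! × 1! × 4!) = 210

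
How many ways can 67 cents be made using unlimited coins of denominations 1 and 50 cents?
Coefficient of x^67 in 1/(1-x^1) · 1/(1-x^50). Use j coins of 50 for j = 0..⌊67/50⌋ = 1, the rest in 1s: 1 + 1 = 2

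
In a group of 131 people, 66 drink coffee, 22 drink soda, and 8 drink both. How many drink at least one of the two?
|A∪B| = |A| + |B| - |A∩B| = 66 + 22 - 8 = 80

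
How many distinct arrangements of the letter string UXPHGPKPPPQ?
11! / (1! × 1! × 5! × 1! × 1! × 1! × 1!) = 332640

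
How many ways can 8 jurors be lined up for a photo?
8! = 40320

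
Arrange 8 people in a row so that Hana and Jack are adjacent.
Treat as block: (8-1)! × 2! = 5040 × 2 = 10080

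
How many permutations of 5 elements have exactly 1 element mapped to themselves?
Choose the 1 fixed point C(5,1) = 5, derange the rest: !4 = Σ_{j=0}^{4} (-1)^j·4!/j! = 24 - 24 + 12 - 4 + 1 = 9. Product = 5 × 9 = 45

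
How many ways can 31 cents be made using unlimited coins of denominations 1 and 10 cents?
Coefficient of x^31 in 1/(1-x^1) · 1/(1-x^10). Use j coins of 10 for j = 0..⌊31/10⌋ = 3, the rest in 1s: 3 + 1 = 4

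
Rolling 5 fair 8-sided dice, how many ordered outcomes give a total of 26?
Coefficient of x^26 in (x + x² + ... + x^8)^5. By inclusion-exclusion on dice exceeding 8: Σ_j (-1)^j C(5,j)·C(26-1-8j, 4) = C(5,0)·C(25,4) - C(5,1)·C(17,4) + C(5,2)·C(9,4) = 1·12650 - 5·2380 + 10·126 = 2010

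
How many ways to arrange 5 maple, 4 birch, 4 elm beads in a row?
13! / (5! × 4! × 4!) = 90090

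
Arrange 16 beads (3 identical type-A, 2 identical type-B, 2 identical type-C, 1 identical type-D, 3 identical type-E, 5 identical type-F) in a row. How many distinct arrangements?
16! / (3! × 2! × 2! × 1! × 3! × 5!) = 1210809600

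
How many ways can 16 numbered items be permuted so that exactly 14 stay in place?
Choose the 14 fixed points C(16,14) = 120, derange the rest: !2 = Σ_{j=0}^{2} (-1)^j·2!/j! = 2 - 2 + 1 = 1. Product = 120 × 1 = 120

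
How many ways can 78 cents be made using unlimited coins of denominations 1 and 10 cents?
Coefficient of x^78 in 1/(1-x^1) · 1/(1-x^10). Use j coins of 10 for j = 0..⌊78/10⌋ = 7, the rest in 1s: 7 + 1 = 8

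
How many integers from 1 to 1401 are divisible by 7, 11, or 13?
⌊1401/7⌋+⌊1401/11⌋+⌊1401/13⌋ - ⌊1401/77⌋-⌊1401/91⌋-⌊1401/143⌋ + ⌊1401/1001⌋ = 200+127+107 - 18-15-9 + 1 = 393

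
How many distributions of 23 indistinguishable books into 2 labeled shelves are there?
C(23+2-1, 2-1) = C(24, 1) = 24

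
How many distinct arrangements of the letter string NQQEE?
5! / (2! × 1! × 2!) = 30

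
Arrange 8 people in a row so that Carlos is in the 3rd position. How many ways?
Fix one position: (8-1)! = 5040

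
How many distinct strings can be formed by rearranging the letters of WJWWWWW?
7! / (1! × 6!) = 7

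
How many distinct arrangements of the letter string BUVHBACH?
8! / (1! × 2! × 1! × 1! × 2! × 1!) = 10080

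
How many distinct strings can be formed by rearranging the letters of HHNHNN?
6! / (3! × 3!) = 20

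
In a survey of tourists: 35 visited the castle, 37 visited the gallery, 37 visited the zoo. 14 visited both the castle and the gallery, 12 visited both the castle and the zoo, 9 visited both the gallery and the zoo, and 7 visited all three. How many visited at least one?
|A∪B∪C| = 35+37+37-14-12-9+7 = 81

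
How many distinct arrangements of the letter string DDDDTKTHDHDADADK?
16! / (8! × 2! × 2! × 2! × 2!) = 32432400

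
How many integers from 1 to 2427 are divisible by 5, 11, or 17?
⌊2427/5⌋+⌊2427/11⌋+⌊2427/17⌋ - ⌊2427/55⌋-⌊2427/85⌋-⌊2427/187⌋ + ⌊2427/935⌋ = 485+220+142 - 44-28-12 + 2 = 765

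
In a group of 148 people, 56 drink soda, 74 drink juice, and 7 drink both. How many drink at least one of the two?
|A∪B| = |A| + |B| - |A∩B| = 56 + 74 - 7 = 123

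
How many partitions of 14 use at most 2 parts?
By conjugation, equals partitions of 14 into parts ≤ 2. Let r_j(i) = number of partitions of i into parts ≤ j, for i = 0..14. r_1(i) = 1 for all i; r_j(i) = r_{j-1}(i) + r_j(i-j). Rows j = 2..2: ≤2: 1 1 2 2 3 3 4 4 5 5 6 6 7 7 8. r_2(14) = 8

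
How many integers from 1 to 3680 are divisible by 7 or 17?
⌊3680/7⌋ + ⌊3680/17⌋ - ⌊3680/119⌋ = 525 + 216 - 30 = 711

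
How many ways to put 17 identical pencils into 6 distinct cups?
C(17+6-1, 6-1) = C(22, 5) = 26334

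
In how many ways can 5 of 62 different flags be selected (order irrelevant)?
C(62,5) = 62!/(5!×57!) = 6471002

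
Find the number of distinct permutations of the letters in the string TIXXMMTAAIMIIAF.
15! / (3! × 2! × 2! × 4! × 1! × 3!) = 378378000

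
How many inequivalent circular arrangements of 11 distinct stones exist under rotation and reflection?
(11-1)!/2 = 3628800/2 = 1814400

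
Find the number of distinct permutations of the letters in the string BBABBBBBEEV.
11! / (2! × 7! × 1! × 1!) = 3960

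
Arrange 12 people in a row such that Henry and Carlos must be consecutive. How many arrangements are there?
Treat the 2 as one block: (12-2+1)! × 2! = 39916800 × 2 = 79833600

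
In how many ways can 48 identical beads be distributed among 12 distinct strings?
C(48+12-1, 12-1) = C(59, 11) = 279871768995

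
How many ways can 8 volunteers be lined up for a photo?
8! = 40320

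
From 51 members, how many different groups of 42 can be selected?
C(51,42) = 51!/(42!×9!) = 3042312350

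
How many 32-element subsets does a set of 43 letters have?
C(43,32) = 43!/(32!×11!) = 5752004349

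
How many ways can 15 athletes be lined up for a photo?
15! = 1307674368000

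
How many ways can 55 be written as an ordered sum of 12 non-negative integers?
C(55+12-1, 12-1) = C(66, 11) = 1074082795968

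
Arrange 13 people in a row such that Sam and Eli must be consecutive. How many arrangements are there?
Treat the 2 as one block: (13-2+1)! × 2! = 479001600 × 2 = 958003200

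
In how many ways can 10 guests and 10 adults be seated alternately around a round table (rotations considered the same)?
Fix one of the guests: (10-1)! ways for the remaining guests, × 10! ways for the adults = 362880 × 3628800 = 1316818944000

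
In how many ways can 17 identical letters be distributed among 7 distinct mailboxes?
C(17+7-1, 7-1) = C(23, 6) = 100947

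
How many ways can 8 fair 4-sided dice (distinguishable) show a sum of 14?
Coefficient of x^14 in (x + x² + ... + x^4)^8. By inclusion-exclusion on dice exceeding 4: Σ_j (-1)^j C(8,j)·C(14-1-4j, 7) = C(8,0)·C(13,7) - C(8,1)·C(9,7) = 1·1716 - 8·36 = 1428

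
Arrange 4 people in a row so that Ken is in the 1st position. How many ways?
Fix one position: (4-1)! = 6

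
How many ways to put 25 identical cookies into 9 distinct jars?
C(25+9-1, 9-1) = C(33, 8) = 13884156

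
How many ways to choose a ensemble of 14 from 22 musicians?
C(22,14) = 22!/(14!×8!) = 319770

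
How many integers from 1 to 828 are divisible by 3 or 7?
⌊828/3⌋ + ⌊828/7⌋ - ⌊828/21⌋ = 276 + 118 - 39 = 355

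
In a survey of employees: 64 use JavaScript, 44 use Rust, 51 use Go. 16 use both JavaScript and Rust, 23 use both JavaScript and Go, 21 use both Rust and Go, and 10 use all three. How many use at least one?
|A∪B∪C| = 64+44+51-16-23-21+10 = 109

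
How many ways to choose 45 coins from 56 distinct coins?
C(56,45) = 56!/(45!×11!) = 148902215280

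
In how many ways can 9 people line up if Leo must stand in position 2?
Fix one position: (9-1)! = 40320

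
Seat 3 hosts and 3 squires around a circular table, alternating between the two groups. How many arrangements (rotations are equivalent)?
Fix one of the hosts: (3-1)! ways for the remaining hosts, × 3! ways for the squires = 2 × 6 = 12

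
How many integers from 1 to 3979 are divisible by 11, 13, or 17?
⌊3979/11⌋+⌊3979/13⌋+⌊3979/17⌋ - ⌊3979/143⌋-⌊3979/187⌋-⌊3979/221⌋ + ⌊3979/2431⌋ = 361+306+234 - 27-21-18 + 1 = 836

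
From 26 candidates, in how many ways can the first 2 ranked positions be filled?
P(26,2) = 26!/(26-2)! = 650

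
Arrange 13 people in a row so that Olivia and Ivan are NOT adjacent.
Total - adjacent = 13! - (13-1)!×2 = 6227020800 - 958003200 = 5269017600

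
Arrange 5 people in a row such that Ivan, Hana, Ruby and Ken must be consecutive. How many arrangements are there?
Treat the 4 as one block: (5-4+1)! × 4! = 2 × 24 = 48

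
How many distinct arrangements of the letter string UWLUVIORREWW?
12! / (1! × 1! × 2! × 1! × 3! × 1! × 1! × 2!) = 19958400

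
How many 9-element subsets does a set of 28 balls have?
C(28,9) = 28!/(9!×19!) = 6906900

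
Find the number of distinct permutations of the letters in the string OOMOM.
5! / (2! × 3!) = 10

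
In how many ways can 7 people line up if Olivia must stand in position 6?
Fix one position: (7-1)! = 720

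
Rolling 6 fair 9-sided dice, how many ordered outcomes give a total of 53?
Coefficient of x^53 in (x + x² + ... + x^9)^6. By inclusion-exclusion on dice exceeding 9: Σ_j (-1)^j C(6,j)·C(53-1-9j, 5) = C(6,0)·C(52,5) - C(6,1)·C(43,5) + C(6,2)·C(34,5) - C(6,3)·C(25,5) + C(6,4)·C(16,5) - C(6,5)·C(7,5) = 1·2598960 - 6·962598 + 15·278256 - 20·53130 + 15·4368 - 6·21 = 6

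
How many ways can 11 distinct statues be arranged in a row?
11! = 39916800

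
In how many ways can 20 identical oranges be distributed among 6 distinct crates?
C(20+6-1, 6-1) = C(25, 5) = 53130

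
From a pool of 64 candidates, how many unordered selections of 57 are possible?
C(64,57) = 64!/(57!×7!) = 621216192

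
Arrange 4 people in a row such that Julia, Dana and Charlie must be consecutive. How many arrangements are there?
Treat the 3 as one block: (4-3+1)! × 3! = 2 × 6 = 12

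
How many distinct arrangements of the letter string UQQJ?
4! / (2! × 1! × 1!) = 12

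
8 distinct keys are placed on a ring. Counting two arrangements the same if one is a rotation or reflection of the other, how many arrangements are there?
(8-1)!/2 = 5040/2 = 2520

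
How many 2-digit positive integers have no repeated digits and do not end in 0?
Last digit: 9 nonzero choices. First digit: 8 (nonzero, ≠last). Middle 0: P(8,0) = 1. Total = 72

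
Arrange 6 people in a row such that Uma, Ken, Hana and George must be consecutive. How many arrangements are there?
Treat the 4 as one block: (6-4+1)! × 4! = 6 × 24 = 144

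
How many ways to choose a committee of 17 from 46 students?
C(46,17) = 46!/(17!×29!) = 1749695026860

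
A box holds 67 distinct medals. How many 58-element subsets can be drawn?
C(67,58) = 67!/(58!×9!) = 42757703560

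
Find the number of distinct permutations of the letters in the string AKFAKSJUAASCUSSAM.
17! / (1! × 4! × 2! × 1! × 5! × 1! × 1! × 2!) = 30875644800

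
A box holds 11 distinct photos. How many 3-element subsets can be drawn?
C(11,3) = 11!/(3!×8!) = 165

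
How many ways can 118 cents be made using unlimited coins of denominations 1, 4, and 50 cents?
Coefficient of x^118 in 1/(1-x^1) · 1/(1-x^4) · 1/(1-x^50). Case on j = number of 50-cent coins (j = 0..2); remainder r = 118 - 50j is made from {1,4} in ⌊r/4⌋+1 ways. r = 118, 68, 18 → 30 + 18 + 5 = 53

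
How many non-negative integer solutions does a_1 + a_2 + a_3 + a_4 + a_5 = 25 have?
C(25+5-1, 5-1) = C(29, 4) = 23751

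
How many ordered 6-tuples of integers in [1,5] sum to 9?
Coefficient of x^9 in (x + x² + ... + x^5)^6. By inclusion-exclusion on dice exceeding 5: Σ_j (-1)^j C(6,j)·C(9-1-5j, 5) = C(6,0)·C(8,5) = 1·56 = 56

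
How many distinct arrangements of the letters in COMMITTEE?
9! / (1! × 1! × 2! × 1! × 2! × 2!) = 45360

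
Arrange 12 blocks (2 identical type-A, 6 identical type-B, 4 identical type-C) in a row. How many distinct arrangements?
12! / (2! × 6! × 4!) = 13860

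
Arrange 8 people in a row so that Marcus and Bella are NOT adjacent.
Total - adjacent = 8! - (8-1)!×2 = 40320 - 10080 = 30240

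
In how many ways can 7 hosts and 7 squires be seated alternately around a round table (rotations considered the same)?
Fix one of the hosts: (7-1)! ways for the remaining hosts, × 7! ways for the squires = 720 × 5040 = 3628800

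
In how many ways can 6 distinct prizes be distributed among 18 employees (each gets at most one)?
P(18,6) = 18!/(18-6)! = 13366080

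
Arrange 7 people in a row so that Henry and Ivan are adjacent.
Treat as block: (7-1)! × 2! = 720 × 2 = 1440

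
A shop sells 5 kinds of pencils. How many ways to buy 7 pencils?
C(7+5-1, 5-1) = C(11, 4) = 330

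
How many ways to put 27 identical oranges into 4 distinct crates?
C(27+4-1, 4-1) = C(30, 3) = 4060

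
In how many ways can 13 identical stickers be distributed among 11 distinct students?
C(13+11-1, 11-1) = C(23, 10) = 1144066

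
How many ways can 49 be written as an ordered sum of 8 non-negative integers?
C(49+8-1, 8-1) = C(56, 7) = 231917400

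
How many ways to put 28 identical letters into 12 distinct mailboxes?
C(28+12-1, 12-1) = C(39, 11) = 1676056044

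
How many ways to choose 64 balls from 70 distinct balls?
C(70,64) = 70!/(64!×6!) = 131115985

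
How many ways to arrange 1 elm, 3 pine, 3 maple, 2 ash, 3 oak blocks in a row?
12! / (1! × 3! × 3! × 2! × 3!) = 1108800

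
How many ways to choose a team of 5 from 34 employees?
C(34,5) = 34!/(5!×29!) = 278256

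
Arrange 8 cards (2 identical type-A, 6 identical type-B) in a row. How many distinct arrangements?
8! / (2! × 6!) = 28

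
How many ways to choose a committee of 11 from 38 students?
C(38,11) = 38!/(11!×27!) = 1203322288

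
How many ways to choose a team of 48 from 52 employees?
C(52,48) = 52!/(48!×4!) = 270725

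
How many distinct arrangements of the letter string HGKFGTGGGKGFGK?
14! / (3! × 1! × 2! × 1! × 7!) = 1441440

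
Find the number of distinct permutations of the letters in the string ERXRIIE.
7! / (1! × 2! × 2! × 2!) = 630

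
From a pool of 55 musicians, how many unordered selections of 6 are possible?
C(55,6) = 55!/(6!×49!) = 28989675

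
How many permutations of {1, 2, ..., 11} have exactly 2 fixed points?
Choose the 2 fixed points C(11,2) = 55, derange the rest: !9 = Σ_{j=0}^{9} (-1)^j·9!/j! = 362880 - 362880 + 181440 - 60480 + 15120 - 3024 + 504 - 72 + 9 - 1 = 133496. Product = 55 × 133496 = 7342280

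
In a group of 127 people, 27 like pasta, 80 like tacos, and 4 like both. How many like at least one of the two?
|A∪B| = |A| + |B| - |A∩B| = 27 + 80 - 4 = 103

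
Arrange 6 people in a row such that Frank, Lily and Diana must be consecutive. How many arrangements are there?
Treat the 3 as one block: (6-3+1)! × 3! = 24 × 6 = 144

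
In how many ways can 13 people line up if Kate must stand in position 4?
Fix one position: (13-1)! = 479001600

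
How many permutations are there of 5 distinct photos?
5! = 120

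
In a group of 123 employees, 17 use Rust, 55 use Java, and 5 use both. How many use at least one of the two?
|A∪B| = |A| + |B| - |A∩B| = 17 + 55 - 5 = 67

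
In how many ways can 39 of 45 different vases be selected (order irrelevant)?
C(45,39) = 45!/(39!×6!) = 8145060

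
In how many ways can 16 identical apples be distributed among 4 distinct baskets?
C(16+4-1, 4-1) = C(19, 3) = 969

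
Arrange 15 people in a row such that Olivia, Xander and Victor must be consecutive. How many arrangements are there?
Treat the 3 as one block: (15-3+1)! × 3! = 6227020800 × 6 = 37362124800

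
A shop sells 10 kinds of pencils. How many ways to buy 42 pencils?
C(42+10-1, 10-1) = C(51, 9) = 3042312350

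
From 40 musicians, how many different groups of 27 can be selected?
C(40,27) = 40!/(27!×13!) = 12033222880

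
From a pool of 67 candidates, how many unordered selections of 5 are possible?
C(67,5) = 67!/(5!×62!) = 9657648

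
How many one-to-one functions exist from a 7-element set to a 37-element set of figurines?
P(37,7) = 37!/(37-7)! = 51889178880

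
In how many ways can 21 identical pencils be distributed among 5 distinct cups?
C(21+5-1, 5-1) = C(25, 4) = 12650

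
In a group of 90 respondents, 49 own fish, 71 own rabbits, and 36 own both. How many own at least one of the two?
|A∪B| = |A| + |B| - |A∩B| = 49 + 71 - 36 = 84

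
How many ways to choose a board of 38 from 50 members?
C(50,38) = 50!/(38!×12!) = 121399651100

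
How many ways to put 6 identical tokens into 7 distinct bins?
C(6+7-1, 7-1) = C(12, 6) = 924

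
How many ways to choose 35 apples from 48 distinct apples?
C(48,35) = 48!/(35!×13!) = 192928249296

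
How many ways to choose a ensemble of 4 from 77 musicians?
C(77,4) = 77!/(4!×73!) = 1353275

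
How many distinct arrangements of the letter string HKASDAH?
7! / (2! × 2! × 1! × 1! × 1!) = 1260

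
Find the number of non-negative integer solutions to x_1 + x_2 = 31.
C(31+2-1, 2-1) = C(32, 1) = 32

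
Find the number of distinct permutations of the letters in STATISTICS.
10! / (3! × 3! × 1! × 2! × 1!) = 50400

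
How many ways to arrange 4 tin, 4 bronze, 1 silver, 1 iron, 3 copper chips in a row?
13! / (4! × 4! × 1! × 1! × 3!) = 1801800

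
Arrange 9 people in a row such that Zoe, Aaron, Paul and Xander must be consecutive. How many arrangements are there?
Treat the 4 as one block: (9-4+1)! × 4! = 720 × 24 = 17280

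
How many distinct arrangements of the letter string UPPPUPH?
7! / (2! × 4! × 1!) = 105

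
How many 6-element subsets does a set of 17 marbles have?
C(17,6) = 17!/(6!×11!) = 12376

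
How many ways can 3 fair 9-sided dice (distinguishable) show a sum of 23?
Coefficient of x^23 in (x + x² + ... + x^9)^3. By inclusion-exclusion on dice exceeding 9: Σ_j (-1)^j C(3,j)·C(23-1-9j, 2) = C(3,0)·C(22,2) - C(3,1)·C(13,2) + C(3,2)·C(4,2) = 1·231 - 3·78 + 3·6 = 15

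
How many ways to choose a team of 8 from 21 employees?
C(21,8) = 21!/(8!×13!) = 203490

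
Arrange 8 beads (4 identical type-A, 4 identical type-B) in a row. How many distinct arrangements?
8! / (4! × 4!) = 70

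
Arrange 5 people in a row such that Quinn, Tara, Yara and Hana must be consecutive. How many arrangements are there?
Treat the 4 as one block: (5-4+1)! × 4! = 2 × 24 = 48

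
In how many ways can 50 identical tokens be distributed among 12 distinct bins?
C(50+12-1, 12-1) = C(61, 11) = 418094152866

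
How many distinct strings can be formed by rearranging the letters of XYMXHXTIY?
9! / (1! × 1! × 2! × 3! × 1! × 1!) = 30240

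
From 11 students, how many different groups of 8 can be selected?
C(11,8) = 11!/(8!×3!) = 165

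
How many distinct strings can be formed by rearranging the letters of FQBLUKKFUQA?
11! / (2! × 2! × 1! × 2! × 1! × 2! × 1!) = 2494800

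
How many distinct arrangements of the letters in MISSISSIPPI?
11! / (1! × 4! × 4! × 2!) = 34650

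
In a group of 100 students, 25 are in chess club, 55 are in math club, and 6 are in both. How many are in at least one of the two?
|A∪B| = |A| + |B| - |A∩B| = 25 + 55 - 6 = 74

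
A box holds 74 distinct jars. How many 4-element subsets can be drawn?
C(74,4) = 74!/(4!×70!) = 1150626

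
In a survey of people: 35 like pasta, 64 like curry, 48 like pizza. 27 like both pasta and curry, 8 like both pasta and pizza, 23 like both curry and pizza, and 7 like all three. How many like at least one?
|A∪B∪C| = 35+64+48-27-8-23+7 = 96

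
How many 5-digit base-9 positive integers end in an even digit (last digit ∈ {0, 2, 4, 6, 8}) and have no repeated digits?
Last∈{0,2,4,6,8}. Last=0: 1680. Last nonzero: 4×7×P(7,3) = 5880. Total = 7560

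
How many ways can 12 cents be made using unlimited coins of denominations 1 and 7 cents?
Coefficient of x^12 in 1/(1-x^1) · 1/(1-x^7). Use j coins of 7 for j = 0..⌊12/7⌋ = 1, the rest in 1s: 1 + 1 = 2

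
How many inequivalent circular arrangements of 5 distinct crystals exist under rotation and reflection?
(5-1)!/2 = 24/2 = 12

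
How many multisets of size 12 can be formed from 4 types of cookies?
C(12+4-1, 4-1) = C(15, 3) = 455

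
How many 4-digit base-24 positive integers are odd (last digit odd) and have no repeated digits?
Last∈{1,3,5,7,9,11,13,15,17,19,21,23}. Last=0: 0. Last nonzero: 12×22×P(22,2) = 121968. Total = 121968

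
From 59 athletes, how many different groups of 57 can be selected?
C(59,57) = 59!/(57!×2!) = 1711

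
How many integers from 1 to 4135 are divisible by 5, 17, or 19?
⌊4135/5⌋+⌊4135/17⌋+⌊4135/19⌋ - ⌊4135/85⌋-⌊4135/95⌋-⌊4135/323⌋ + ⌊4135/1615⌋ = 827+243+217 - 48-43-12 + 2 = 1186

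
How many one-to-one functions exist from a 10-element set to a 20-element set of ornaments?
P(20,10) = 20!/(20-10)! = 670442572800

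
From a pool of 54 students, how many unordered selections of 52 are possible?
C(54,52) = 54!/(52!×2!) = 1431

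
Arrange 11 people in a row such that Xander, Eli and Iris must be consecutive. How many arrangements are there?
Treat the 3 as one block: (11-3+1)! × 3! = 362880 × 6 = 2177280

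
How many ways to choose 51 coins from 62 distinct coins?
C(62,51) = 62!/(51!×11!) = 508271323092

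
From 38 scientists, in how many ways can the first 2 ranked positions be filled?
P(38,2) = 38!/(38-2)! = 1406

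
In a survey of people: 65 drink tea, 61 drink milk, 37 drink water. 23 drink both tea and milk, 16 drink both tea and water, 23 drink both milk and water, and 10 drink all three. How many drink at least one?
|A∪B∪C| = 65+61+37-23-16-23+10 = 111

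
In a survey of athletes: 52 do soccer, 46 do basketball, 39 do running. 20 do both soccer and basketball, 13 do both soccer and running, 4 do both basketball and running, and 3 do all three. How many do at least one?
|A∪B∪C| = 52+46+39-20-13-4+3 = 103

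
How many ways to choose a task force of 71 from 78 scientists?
C(78,71) = 78!/(71!×7!) = 2641902120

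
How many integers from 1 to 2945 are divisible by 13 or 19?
⌊2945/13⌋ + ⌊2945/19⌋ - ⌊2945/247⌋ = 226 + 155 - 11 = 370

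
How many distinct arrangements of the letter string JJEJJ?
5! / (4! × 1!) = 5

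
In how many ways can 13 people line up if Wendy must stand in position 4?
Fix one position: (13-1)! = 479001600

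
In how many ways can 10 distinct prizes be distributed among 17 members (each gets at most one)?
P(17,10) = 17!/(17-10)! = 70572902400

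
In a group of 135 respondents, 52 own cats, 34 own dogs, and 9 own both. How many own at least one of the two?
|A∪B| = |A| + |B| - |A∩B| = 52 + 34 - 9 = 77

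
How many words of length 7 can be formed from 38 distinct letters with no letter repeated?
P(38,7) = 38!/(38-7)! = 63606090240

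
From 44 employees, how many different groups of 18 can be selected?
C(44,18) = 44!/(18!×26!) = 1029530696964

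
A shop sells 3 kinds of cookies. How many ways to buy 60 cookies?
C(60+3-1, 3-1) = C(62, 2) = 1891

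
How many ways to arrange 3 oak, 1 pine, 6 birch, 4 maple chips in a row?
14! / (3! × 1! × 6! × 4!) = 840840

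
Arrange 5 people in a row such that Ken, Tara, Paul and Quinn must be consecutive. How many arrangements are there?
Treat the 4 as one block: (5-4+1)! × 4! = 2 × 24 = 48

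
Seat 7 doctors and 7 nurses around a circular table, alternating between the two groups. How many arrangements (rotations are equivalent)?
Fix one of the doctors: (7-1)! ways for the remaining doctors, × 7! ways for the nurses = 720 × 5040 = 3628800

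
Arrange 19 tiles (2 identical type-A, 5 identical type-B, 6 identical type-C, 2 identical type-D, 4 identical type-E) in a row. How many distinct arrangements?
19! / (2! × 5! × 6! × 2! × 4!) = 14665931280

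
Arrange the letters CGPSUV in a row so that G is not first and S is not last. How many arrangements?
By inclusion-exclusion: 6! - 2×(6-1)! + (6-2)! = 720 - 240 + 24 = 504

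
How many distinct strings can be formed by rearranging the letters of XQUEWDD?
7! / (1! × 1! × 1! × 1! × 2! × 1!) = 2520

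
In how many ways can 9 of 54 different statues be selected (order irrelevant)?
C(54,9) = 54!/(9!×45!) = 5317936260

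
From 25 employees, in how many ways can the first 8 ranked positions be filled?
P(25,8) = 25!/(25-8)! = 43609104000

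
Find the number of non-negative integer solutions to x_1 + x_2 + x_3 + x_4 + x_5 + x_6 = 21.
C(21+6-1, 6-1) = C(26, 5) = 65780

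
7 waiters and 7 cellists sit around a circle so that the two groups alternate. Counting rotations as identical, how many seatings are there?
Fix one of the waiters: (7-1)! ways for the remaining waiters, × 7! ways for the cellists = 720 × 5040 = 3628800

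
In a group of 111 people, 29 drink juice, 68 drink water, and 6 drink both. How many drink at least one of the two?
|A∪B| = |A| + |B| - |A∩B| = 29 + 68 - 6 = 91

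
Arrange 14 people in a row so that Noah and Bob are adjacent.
Treat as block: (14-1)! × 2! = 6227020800 × 2 = 12454041600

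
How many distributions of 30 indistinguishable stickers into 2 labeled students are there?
C(30+2-1, 2-1) = C(31, 1) = 31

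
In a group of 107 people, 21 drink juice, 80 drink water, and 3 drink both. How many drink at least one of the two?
|A∪B| = |A| + |B| - |A∩B| = 21 + 80 - 3 = 98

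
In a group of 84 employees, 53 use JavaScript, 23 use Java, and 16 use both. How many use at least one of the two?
|A∪B| = |A| + |B| - |A∩B| = 53 + 23 - 16 = 60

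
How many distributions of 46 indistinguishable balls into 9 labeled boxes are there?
C(46+9-1, 9-1) = C(54, 8) = 1040465790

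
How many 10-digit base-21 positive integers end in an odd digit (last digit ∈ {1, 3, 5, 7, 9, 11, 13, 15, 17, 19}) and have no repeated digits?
Last∈{1,3,5,7,9,11,13,15,17,19}. Last=0: 0. Last nonzero: 10×19×P(19,8) = 579018585600. Total = 579018585600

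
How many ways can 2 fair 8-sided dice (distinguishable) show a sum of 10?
Coefficient of x^10 in (x + x² + ... + x^8)^2. By inclusion-exclusion on dice exceeding 8: Σ_j (-1)^j C(2,j)·C(10-1-8j, 1) = C(2,0)·C(9,1) - C(2,1)·C(1,1) = 1·9 - 2·1 = 7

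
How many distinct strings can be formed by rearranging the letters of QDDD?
4! / (1! × 3!) = 4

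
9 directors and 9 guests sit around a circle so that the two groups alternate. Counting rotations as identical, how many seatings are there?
Fix one of the directors: (9-1)! ways for the remaining directors, × 9! ways for the guests = 40320 × 362880 = 14631321600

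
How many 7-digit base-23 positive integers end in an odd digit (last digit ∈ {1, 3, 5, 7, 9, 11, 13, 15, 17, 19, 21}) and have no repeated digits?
Last∈{1,3,5,7,9,11,13,15,17,19,21}. Last=0: 0. Last nonzero: 11×21×P(21,5) = 564074280. Total = 564074280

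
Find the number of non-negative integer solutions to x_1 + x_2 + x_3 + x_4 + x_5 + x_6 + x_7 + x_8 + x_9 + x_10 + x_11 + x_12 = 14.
C(14+12-1, 12-1) = C(25, 11) = 4457400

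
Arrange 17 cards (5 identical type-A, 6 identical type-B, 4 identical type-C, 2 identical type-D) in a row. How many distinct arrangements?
17! / (5! × 6! × 4! × 2!) = 85765680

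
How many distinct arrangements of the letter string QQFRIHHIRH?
10! / (2! × 2! × 1! × 2! × 3!) = 75600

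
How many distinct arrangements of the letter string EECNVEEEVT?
10! / (1! × 2! × 1! × 5! × 1!) = 15120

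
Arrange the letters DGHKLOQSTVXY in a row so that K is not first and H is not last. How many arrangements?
By inclusion-exclusion: 12! - 2×(12-1)! + (12-2)! = 479001600 - 79833600 + 3628800 = 402796800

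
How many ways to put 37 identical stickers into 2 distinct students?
C(37+2-1, 2-1) = C(38, 1) = 38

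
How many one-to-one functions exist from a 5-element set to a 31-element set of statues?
P(31,5) = 31!/(31-5)! = 20389320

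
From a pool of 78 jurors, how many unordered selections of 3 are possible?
C(78,3) = 78!/(3!×75!) = 76076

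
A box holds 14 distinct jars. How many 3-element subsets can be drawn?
C(14,3) = 14!/(3!×11!) = 364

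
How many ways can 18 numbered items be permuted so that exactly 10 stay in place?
Choose the 10 fixed points C(18,10) = 43758, derange the rest: !8 = Σ_{j=0}^{8} (-1)^j·8!/j! = 40320 - 40320 + 20160 - 6720 + 1680 - 336 + 56 - 8 + 1 = 14833. Product = 43758 × 14833 = 649062414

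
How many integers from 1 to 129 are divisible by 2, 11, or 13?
⌊129/2⌋+⌊129/11⌋+⌊129/13⌋ - ⌊129/22⌋-⌊129/26⌋-⌊129/143⌋ + ⌊129/286⌋ = 64+11+9 - 5-4-0 + 0 = 75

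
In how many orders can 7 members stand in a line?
7! = 5040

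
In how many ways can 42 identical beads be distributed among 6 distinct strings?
C(42+6-1, 6-1) = C(47, 5) = 1533939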